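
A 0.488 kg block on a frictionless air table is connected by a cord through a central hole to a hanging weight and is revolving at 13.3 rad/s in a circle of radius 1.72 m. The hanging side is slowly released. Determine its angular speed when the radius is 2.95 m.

ω₂ ≈ 4.52 rad/s

No torque about the axis ⇒ m r₁² ω₁ = m r₂² ω₂.
ω₂ = ω₁ (r₁/r₂)² = (13.3)(1.72/2.95)² = 4.521 rad/s.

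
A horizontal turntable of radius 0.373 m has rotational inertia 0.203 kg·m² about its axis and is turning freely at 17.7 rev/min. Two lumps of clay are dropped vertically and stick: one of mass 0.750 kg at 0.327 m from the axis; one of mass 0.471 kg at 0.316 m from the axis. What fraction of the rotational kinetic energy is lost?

No external torque acts about the axis; L_before = L_after.
Added inertia Σmr² = (0.750)(0.327)² + (0.471)(0.316)² = 0.1272 kg·m²; I_f = 0.2030 + 0.1272 = 0.3302 kg·m².
ω_f = I_p ω_i / I_f = (0.2030)(17.7) / 0.3302 = 10.88 rpm.
KE_i = ½(0.2030)(1.854 rad/s)² = 0.3487 J; KE_f = ½(0.3302)(1.139)² = 0.2144 J.
Fraction lost = 0.3853.

fraction ≈ 0.385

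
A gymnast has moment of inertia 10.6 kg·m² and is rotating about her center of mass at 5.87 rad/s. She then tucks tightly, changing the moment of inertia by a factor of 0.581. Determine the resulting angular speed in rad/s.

ω₂ ≈ 10.1 rad/s

With no external torque about the axis, L is conserved: I₁ω₁ = I₂ω₂.
I₂ = 0.581 × 10.6 = 6.159 kg·m².
ω₂ = I₁ω₁ / I₂ = (10.60)(5.87 rad/s) / (6.159) = 10.10 rad/s.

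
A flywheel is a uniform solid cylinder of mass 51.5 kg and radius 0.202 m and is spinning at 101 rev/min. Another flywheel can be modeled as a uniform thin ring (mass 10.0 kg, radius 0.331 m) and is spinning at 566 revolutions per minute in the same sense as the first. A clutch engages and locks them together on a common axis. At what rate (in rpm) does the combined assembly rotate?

The coupling torques are internal; angular momentum about the shared axis is conserved.
Moments of inertia: I_A = ½(51.5)(0.202)² = 1.051 kg·m²; I_B = (10.0)(0.331)² = 1.096 kg·m².
Taking A's sense as positive: L = (1.051)(101) + (1.096)(566) = 726.2 kg·m²·rpm.
Combined I = 1.051 + 1.096 = 2.146 kg·m².
ω_f = L / I = 726.2 / 2.146 = 338.4 rpm.

|ω_f| ≈ 338 rpm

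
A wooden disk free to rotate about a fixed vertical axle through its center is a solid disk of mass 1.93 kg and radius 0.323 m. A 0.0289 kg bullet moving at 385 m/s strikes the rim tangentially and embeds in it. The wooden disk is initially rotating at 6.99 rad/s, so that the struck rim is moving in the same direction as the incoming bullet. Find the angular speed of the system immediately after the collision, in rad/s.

|ω_f| ≈ 41.4 rad/s

The axle reaction passes through the axle and exerts no torque about it; angular momentum about the axle is conserved through the impact.
I_p = ½(1.93)(0.323)² = 0.1007 kg·m². Taking the sense of the bullet's angular momentum as positive, L_{bullet} = m v R = (0.0289)(385)(0.323) = 3.594 kg·m²/s.
L_i = +I_p ω_p + m v R = +(0.1007)(6.99) + 3.594 = 4.298 kg·m²/s.
After sticking, I_f = I_p + m R² = 0.1007 + (0.0289)(0.323)² = 0.1037 kg·m².
ω_f = L_i / I_f = 4.298 / 0.1037 = 41.45 rad/s.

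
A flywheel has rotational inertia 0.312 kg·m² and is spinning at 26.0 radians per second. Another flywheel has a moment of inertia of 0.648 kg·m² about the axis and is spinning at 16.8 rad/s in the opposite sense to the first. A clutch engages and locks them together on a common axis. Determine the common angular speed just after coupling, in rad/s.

The coupling torques are internal; angular momentum about the shared axis is conserved.
Taking A's sense as positive: L = (0.3120)(26.0) − (0.6480)(16.8) = -2.774 kg·m²·rad/s.
Combined I = 0.3120 + 0.6480 = 0.9600 kg·m².
ω_f = L / I = -2.774 / 0.9600 = -2.890 rad/s.

|ω_f| ≈ 2.89 rad/s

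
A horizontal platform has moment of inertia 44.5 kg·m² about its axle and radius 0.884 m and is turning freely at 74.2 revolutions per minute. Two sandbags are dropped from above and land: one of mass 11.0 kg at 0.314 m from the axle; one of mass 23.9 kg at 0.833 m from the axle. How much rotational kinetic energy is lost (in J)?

energy lost ≈ 382 J

No external torque acts about the axle; L_before = L_after.
Added inertia Σmr² = (11.0)(0.314)² + (23.9)(0.833)² = 17.67 kg·m²; I_f = 44.50 + 17.67 = 62.17 kg·m².
ω_f = I_p ω_i / I_f = (44.50)(74.2) / 62.17 = 53.11 rpm.
KE_i = ½(44.50)(7.770 rad/s)² = 1343 J; KE_f = ½(62.17)(5.562)² = 961.6 J.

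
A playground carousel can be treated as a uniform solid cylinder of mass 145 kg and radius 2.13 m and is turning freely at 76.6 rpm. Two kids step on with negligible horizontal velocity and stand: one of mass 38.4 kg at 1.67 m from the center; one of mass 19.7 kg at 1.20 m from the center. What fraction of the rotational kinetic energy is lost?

The added mass arrives with no angular momentum about the center, and any external torque about the center is negligible, so the system's angular momentum is conserved.
I_p = ½(145)(2.13)² = 328.9 kg·m².
Added inertia Σmr² = (38.4)(1.67)² + (19.7)(1.20)² = 135.5 kg·m²; I_f = 328.9 + 135.5 = 464.4 kg·m².
ω_f = I_p ω_i / I_f = (328.9)(76.6) / 464.4 = 54.26 rpm.
KE_i = ½(328.9)(8.022 rad/s)² = 10580 J; KE_f = ½(464.4)(5.682)² = 7495 J.
Fraction lost = 0.2917.

fraction ≈ 0.292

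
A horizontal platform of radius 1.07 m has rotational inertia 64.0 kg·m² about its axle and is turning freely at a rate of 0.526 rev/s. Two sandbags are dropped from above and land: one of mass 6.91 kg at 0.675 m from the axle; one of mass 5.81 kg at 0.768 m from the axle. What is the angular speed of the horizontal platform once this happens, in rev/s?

No external torque acts about the axle; L_before = L_after.
Added inertia Σmr² = (6.91)(0.675)² + (5.81)(0.768)² = 6.575 kg·m²; I_f = 64.00 + 6.575 = 70.58 kg·m².
ω_f = I_p ω_i / I_f = (64.00)(0.526) / 70.58 = 0.4770 rev/s.

ω_f ≈ 0.477 rev/s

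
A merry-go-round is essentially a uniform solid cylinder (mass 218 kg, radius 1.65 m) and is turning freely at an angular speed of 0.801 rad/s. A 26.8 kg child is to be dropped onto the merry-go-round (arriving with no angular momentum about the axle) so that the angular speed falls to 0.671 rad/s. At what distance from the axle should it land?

The added mass arrives with no angular momentum about the axle, and any external torque about the axle is negligible, so the system's angular momentum is conserved.
I_p = ½(218)(1.65)² = 296.8 kg·m².
I_p ω_i = (I_p + m r²) ω_f ⇒ m r² = I_p(ω_i/ω_f − 1) = 296.8(0.801/0.671 − 1) = 57.49 kg·m².
r = √(57.49/26.8) = 1.465 m.

r ≈ 1.46 m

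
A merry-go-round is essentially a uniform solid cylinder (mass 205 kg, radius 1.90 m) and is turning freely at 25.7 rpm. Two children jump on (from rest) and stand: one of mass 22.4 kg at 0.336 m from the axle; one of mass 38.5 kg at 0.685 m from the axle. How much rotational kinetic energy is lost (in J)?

energy lost ≈ 70.7 J

The added mass arrives with no angular momentum about the axle, and any external torque about the axle is negligible, so the system's angular momentum is conserved.
I_p = ½(205)(1.90)² = 370.0 kg·m².
Added inertia Σmr² = (22.4)(0.336)² + (38.5)(0.685)² = 20.59 kg·m²; I_f = 370.0 + 20.59 = 390.6 kg·m².
ω_f = I_p ω_i / I_f = (370.0)(25.7) / 390.6 = 24.35 rpm.
KE_i = ½(370.0)(2.691 rad/s)² = 1340 J; KE_f = ½(390.6)(2.549)² = 1269 J.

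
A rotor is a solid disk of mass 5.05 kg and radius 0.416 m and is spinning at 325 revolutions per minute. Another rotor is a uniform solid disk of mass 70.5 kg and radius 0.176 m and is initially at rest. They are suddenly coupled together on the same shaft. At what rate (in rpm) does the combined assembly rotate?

|ω_f| ≈ 92.9 rpm

No external torque acts about the common axis, so total angular momentum is conserved.
Moments of inertia: I_A = ½(5.05)(0.416)² = 0.4370 kg·m²; I_B = ½(70.5)(0.176)² = 1.092 kg·m².
Taking A's sense as positive: L = (0.4370)(325) = 142.0 kg·m²·rpm.
Combined I = 0.4370 + 1.092 = 1.529 kg·m².
ω_f = L / I = 142.0 / 1.529 = 92.89 rpm.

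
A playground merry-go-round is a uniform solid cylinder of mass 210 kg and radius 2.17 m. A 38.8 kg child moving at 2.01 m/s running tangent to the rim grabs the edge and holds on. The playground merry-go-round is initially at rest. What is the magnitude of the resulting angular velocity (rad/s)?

About the axle the impulsive forces during the collision are internal, so angular momentum about that axis is conserved.
I_p = ½(210)(2.17)² = 494.4 kg·m². Taking the sense of the child's angular momentum as positive, L_{child} = m v R = (38.8)(2.01)(2.17) = 169.2 kg·m²/s.
L_i = 0 + 169.2 = 169.2 kg·m²/s.
After sticking, I_f = I_p + m R² = 494.4 + (38.8)(2.17)² = 677.1 kg·m².
ω_f = L_i / I_f = 169.2 / 677.1 = 0.2499 rad/s.

|ω_f| ≈ 0.250 rad/s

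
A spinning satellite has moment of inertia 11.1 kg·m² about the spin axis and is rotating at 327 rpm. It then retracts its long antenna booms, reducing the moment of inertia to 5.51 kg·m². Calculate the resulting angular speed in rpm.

ω₂ ≈ 659 rpm

No external torque acts about the spin axis, so angular momentum is conserved.
ω₂ = I₁ω₁ / I₂ = (11.10)(327 rpm) / (5.510) = 658.7 rpm.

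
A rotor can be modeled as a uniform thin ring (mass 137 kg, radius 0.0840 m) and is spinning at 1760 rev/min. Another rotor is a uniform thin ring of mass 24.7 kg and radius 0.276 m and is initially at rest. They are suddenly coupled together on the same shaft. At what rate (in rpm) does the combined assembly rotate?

No external torque acts about the common axis, so total angular momentum is conserved.
Moments of inertia: I_A = (137)(0.0840)² = 0.9667 kg·m²; I_B = (24.7)(0.276)² = 1.882 kg·m².
Taking A's sense as positive: L = (0.9667)(1760) = 1701 kg·m²·rpm.
Combined I = 0.9667 + 1.882 = 2.848 kg·m².
ω_f = L / I = 1701 / 2.848 = 597.3 rpm.

|ω_f| ≈ 597 rpm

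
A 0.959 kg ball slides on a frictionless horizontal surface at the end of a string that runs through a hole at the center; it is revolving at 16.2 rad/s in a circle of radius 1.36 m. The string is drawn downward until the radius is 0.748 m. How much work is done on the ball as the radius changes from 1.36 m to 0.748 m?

W ≈ 537 J

No torque about the axis ⇒ m r₁² ω₁ = m r₂² ω₂.
ω₂ = ω₁ (r₁/r₂)² = (16.2)(1.36/0.748)² = 53.55 rad/s.
W = ΔKE = ½m(v₂² − v₁²) = 536.7 J.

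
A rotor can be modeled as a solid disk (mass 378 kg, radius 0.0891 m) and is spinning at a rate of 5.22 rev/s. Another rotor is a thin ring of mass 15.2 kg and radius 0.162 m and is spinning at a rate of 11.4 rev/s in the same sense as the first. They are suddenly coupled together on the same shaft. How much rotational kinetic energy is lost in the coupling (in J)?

ΔKE lost ≈ 238 J

No external torque acts about the common axis, so total angular momentum is conserved.
Moments of inertia: I_A = ½(378)(0.0891)² = 1.500 kg·m²; I_B = (15.2)(0.162)² = 0.3989 kg·m².
Taking A's sense as positive: L = (1.500)(5.22) + (0.3989)(11.4) = 12.38 kg·m²·rev/s.
Combined I = 1.500 + 0.3989 = 1.899 kg·m².
ω_f = L / I = 12.38 / 1.899 = 6.518 rev/s.
KE_i = ½ΣIω² = 1830 J; KE_f = ½(1.899)(40.95)² = 1593 J.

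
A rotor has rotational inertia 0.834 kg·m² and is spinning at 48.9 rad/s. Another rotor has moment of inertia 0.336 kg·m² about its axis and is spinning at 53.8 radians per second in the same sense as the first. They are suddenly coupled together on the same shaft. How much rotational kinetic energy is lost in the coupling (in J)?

ΔKE lost ≈ 2.88 J

No external torque acts about the common axis, so total angular momentum is conserved.
Taking A's sense as positive: L = (0.8340)(48.9) + (0.3360)(53.8) = 58.86 kg·m²·rad/s.
Combined I = 0.8340 + 0.3360 = 1.170 kg·m².
ω_f = L / I = 58.86 / 1.170 = 50.31 rad/s.
KE_i = ½ΣIω² = 1483 J; KE_f = ½(1.170)(50.31)² = 1481 J.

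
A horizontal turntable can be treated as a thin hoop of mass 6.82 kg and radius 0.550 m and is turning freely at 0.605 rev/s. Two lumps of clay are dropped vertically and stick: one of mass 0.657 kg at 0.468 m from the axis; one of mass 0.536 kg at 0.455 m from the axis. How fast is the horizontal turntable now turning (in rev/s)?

No external torque acts about the axis; L_before = L_after.
I_p = (6.82)(0.550)² = 2.063 kg·m².
Added inertia Σmr² = (0.657)(0.468)² + (0.536)(0.455)² = 0.2549 kg·m²; I_f = 2.063 + 0.2549 = 2.318 kg·m².
ω_f = I_p ω_i / I_f = (2.063)(0.605) / 2.318 = 0.5385 rev/s.

ω_f ≈ 0.538 rev/s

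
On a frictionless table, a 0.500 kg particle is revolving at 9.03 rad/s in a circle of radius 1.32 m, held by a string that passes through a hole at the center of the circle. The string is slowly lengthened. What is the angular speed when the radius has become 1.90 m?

ω₂ ≈ 4.36 rad/s

The constraining force is radial, so m r² ω about the center is conserved.
ω₂ = ω₁ (r₁/r₂)² = (9.03)(1.32/1.90)² = 4.358 rad/s.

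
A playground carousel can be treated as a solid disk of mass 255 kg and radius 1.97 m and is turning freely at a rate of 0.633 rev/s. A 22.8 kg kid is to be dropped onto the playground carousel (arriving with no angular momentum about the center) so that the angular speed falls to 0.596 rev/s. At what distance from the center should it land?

The added mass arrives with no angular momentum about the center, and any external torque about the center is negligible, so the system's angular momentum is conserved.
I_p = ½(255)(1.97)² = 494.8 kg·m².
I_p ω_i = (I_p + m r²) ω_f ⇒ m r² = I_p(ω_i/ω_f − 1) = 494.8(0.633/0.596 − 1) = 30.72 kg·m².
r = √(30.72/22.8) = 1.161 m.

r ≈ 1.16 m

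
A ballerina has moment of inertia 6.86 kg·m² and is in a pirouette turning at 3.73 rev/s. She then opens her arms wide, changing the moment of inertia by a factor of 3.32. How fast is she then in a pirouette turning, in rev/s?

ω₂ ≈ 1.12 rev/s

With no external torque about the axis, L is conserved: I₁ω₁ = I₂ω₂.
I₂ = 3.32 × 6.86 = 22.78 kg·m².
ω₂ = I₁ω₁ / I₂ = (6.860)(3.73 rev/s) / (22.78) = 1.123 rev/s.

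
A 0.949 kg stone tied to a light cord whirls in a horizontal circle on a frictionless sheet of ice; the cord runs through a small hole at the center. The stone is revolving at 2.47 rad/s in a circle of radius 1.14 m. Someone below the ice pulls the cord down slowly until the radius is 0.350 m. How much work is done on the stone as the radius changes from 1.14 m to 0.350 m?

W ≈ 36.2 J

The constraining force is radial, so m r² ω about the center is conserved.
ω₂ = ω₁ (r₁/r₂)² = (2.47)(1.14/0.350)² = 26.20 rad/s.
W = ΔKE = ½m(v₂² − v₁²) = 36.15 J.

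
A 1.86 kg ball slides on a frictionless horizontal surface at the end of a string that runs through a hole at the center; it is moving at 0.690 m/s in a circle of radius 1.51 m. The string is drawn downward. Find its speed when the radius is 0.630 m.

The only horizontal force on the mass is along the cord (radial), so it exerts no torque about the hole and angular momentum m v r is conserved.
v₂ = v₁ r₁ / r₂ = (0.690)(1.51) / (0.630) = 1.654 m/s.

v₂ ≈ 1.65 m/s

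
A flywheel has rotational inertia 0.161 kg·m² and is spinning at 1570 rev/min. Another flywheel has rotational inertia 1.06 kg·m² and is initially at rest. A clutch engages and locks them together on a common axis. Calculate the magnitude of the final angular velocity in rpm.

No external torque acts about the common axis, so total angular momentum is conserved.
Taking A's sense as positive: L = (0.1610)(1570) = 252.8 kg·m²·rpm.
Combined I = 0.1610 + 1.060 = 1.221 kg·m².
ω_f = L / I = 252.8 / 1.221 = 207.0 rpm.

|ω_f| ≈ 207 rpm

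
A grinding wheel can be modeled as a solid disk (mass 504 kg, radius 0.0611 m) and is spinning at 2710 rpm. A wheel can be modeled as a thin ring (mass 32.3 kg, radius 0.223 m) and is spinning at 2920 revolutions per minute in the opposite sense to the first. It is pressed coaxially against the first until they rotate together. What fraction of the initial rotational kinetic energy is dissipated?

fraction ≈ 0.913

No external torque acts about the common axis, so total angular momentum is conserved.
Moments of inertia: I_A = ½(504)(0.0611)² = 0.9408 kg·m²; I_B = (32.3)(0.223)² = 1.606 kg·m².
Taking A's sense as positive: L = (0.9408)(2710) − (1.606)(2920) = -2141 kg·m²·rpm.
Combined I = 0.9408 + 1.606 = 2.547 kg·m².
ω_f = L / I = -2141 / 2.547 = -840.5 rpm.
KE_i = ½ΣIω² = 1.130e+05 J; KE_f = ½(2.547)(88.02)² = 9866 J.
Fraction dissipated = (KE_i − KE_f)/KE_i = 0.9127.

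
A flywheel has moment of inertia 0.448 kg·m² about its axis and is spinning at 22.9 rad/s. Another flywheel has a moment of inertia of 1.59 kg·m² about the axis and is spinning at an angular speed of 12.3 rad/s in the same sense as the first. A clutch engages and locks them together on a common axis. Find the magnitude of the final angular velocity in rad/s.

|ω_f| ≈ 14.6 rad/s

No external torque acts about the common axis, so total angular momentum is conserved.
Taking A's sense as positive: L = (0.4480)(22.9) + (1.590)(12.3) = 29.82 kg·m²·rad/s.
Combined I = 0.4480 + 1.590 = 2.038 kg·m².
ω_f = L / I = 29.82 / 2.038 = 14.63 rad/s.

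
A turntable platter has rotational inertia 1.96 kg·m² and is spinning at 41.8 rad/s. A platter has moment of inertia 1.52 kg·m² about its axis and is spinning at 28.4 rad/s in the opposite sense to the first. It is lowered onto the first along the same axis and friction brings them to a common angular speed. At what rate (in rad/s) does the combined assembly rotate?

No external torque acts about the common axis, so total angular momentum is conserved.
Taking A's sense as positive: L = (1.960)(41.8) − (1.520)(28.4) = 38.76 kg·m²·rad/s.
Combined I = 1.960 + 1.520 = 3.480 kg·m².
ω_f = L / I = 38.76 / 3.480 = 11.14 rad/s.

|ω_f| ≈ 11.1 rad/s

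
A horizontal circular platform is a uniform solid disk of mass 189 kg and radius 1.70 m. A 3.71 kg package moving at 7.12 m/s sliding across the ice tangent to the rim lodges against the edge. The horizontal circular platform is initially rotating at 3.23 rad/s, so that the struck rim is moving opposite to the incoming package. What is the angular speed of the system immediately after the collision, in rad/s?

The axle reaction passes through the central axle and exerts no torque about it; angular momentum about the central axle is conserved through the impact.
I_p = ½(189)(1.70)² = 273.1 kg·m². Taking the sense of the package's angular momentum as positive, L_{package} = m v R = (3.71)(7.12)(1.70) = 44.91 kg·m²/s.
L_i = −I_p ω_p + m v R = −(273.1)(3.23) + 44.91 = -837.2 kg·m²/s.
After sticking, I_f = I_p + m R² = 273.1 + (3.71)(1.70)² = 283.8 kg·m².
ω_f = L_i / I_f = -837.2 / 283.8 = -2.950 rad/s.

|ω_f| ≈ 2.95 rad/s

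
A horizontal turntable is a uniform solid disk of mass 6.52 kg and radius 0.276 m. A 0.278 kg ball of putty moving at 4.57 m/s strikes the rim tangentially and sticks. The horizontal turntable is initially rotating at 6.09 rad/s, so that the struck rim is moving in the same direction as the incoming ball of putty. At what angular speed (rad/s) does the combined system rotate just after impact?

|ω_f| ≈ 6.91 rad/s

About the axle the impulsive forces during the collision are internal, so angular momentum about that axis is conserved.
I_p = ½(6.52)(0.276)² = 0.2483 kg·m². Taking the sense of the ball of putty's angular momentum as positive, L_{ball} = m v R = (0.278)(4.57)(0.276) = 0.3506 kg·m²/s.
L_i = +I_p ω_p + m v R = +(0.2483)(6.09) + 0.3506 = 1.863 kg·m²/s.
After sticking, I_f = I_p + m R² = 0.2483 + (0.278)(0.276)² = 0.2695 kg·m².
ω_f = L_i / I_f = 1.863 / 0.2695 = 6.913 rad/s.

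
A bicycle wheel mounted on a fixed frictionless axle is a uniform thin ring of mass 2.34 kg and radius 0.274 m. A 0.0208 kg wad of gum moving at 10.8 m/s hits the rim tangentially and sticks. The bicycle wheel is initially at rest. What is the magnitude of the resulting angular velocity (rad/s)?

|ω_f| ≈ 0.347 rad/s

The axle reaction passes through the axle and exerts no torque about it; angular momentum about the axle is conserved through the impact.
I_p = (2.34)(0.274)² = 0.1757 kg·m². Taking the sense of the wad of gum's angular momentum as positive, L_{wad} = m v R = (0.0208)(10.8)(0.274) = 0.06155 kg·m²/s.
L_i = 0 + 0.06155 = 0.06155 kg·m²/s.
After sticking, I_f = I_p + m R² = 0.1757 + (0.0208)(0.274)² = 0.1772 kg·m².
ω_f = L_i / I_f = 0.06155 / 0.1772 = 0.3473 rad/s.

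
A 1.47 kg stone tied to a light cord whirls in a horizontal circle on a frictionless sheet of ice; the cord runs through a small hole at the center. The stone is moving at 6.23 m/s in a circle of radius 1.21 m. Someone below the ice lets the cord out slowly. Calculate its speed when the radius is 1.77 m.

v₂ ≈ 4.26 m/s

The only horizontal force on the mass is along the cord (radial), so it exerts no torque about the hole and angular momentum m v r is conserved.
v₂ = v₁ r₁ / r₂ = (6.23)(1.21) / (1.77) = 4.259 m/s.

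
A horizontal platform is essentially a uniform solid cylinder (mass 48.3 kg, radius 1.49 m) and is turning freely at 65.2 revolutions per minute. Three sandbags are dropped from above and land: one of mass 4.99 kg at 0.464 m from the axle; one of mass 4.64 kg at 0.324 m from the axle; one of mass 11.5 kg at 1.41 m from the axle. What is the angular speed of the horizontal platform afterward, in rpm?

No external torque acts about the axle; L_before = L_after.
I_p = ½(48.3)(1.49)² = 53.62 kg·m².
Added inertia Σmr² = (4.99)(0.464)² + (4.64)(0.324)² + (11.5)(1.41)² = 24.42 kg·m²; I_f = 53.62 + 24.42 = 78.04 kg·m².
ω_f = I_p ω_i / I_f = (53.62)(65.2) / 78.04 = 44.79 rpm.

ω_f ≈ 44.8 rpm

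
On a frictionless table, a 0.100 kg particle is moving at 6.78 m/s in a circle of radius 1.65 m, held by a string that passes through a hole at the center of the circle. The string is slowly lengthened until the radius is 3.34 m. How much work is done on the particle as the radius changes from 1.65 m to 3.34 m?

W ≈ -1.74 J

Central (radial) force ⇒ zero torque about the center ⇒ m v r is constant.
v₂ = v₁ r₁ / r₂ = (6.78)(1.65) / (3.34) = 3.349 m/s.
W = ΔKE = ½m(v₂² − v₁²) = -1.737 J.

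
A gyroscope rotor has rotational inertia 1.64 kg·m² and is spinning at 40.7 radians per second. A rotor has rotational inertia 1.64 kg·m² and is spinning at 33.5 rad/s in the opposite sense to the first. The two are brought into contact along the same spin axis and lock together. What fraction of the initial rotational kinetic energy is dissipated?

The coupling torques are internal; angular momentum about the shared axis is conserved.
Taking A's sense as positive: L = (1.640)(40.7) − (1.640)(33.5) = 11.81 kg·m²·rad/s.
Combined I = 1.640 + 1.640 = 3.280 kg·m².
ω_f = L / I = 11.81 / 3.280 = 3.600 rad/s.
KE_i = ½ΣIω² = 2279 J; KE_f = ½(3.280)(3.600)² = 21.25 J.
Fraction dissipated = (KE_i − KE_f)/KE_i = 0.9907.

fraction ≈ 0.991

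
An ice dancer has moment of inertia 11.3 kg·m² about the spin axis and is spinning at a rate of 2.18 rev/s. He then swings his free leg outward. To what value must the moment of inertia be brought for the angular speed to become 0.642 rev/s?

With no external torque about the axis, L is conserved: I₁ω₁ = I₂ω₂.
I₂ = I₁ω₁ / ω₂ = (11.3)(2.18) / (0.642) = 38.37 kg·m².

I₂ ≈ 38.4 kg·m²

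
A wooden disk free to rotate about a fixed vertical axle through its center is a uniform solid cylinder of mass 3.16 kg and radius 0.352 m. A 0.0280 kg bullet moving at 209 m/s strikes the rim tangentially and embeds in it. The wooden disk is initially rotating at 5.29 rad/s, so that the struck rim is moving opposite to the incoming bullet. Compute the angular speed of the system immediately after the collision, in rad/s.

|ω_f| ≈ 5.14 rad/s

About the axle the impulsive forces during the collision are internal, so angular momentum about that axis is conserved.
I_p = ½(3.16)(0.352)² = 0.1958 kg·m². Taking the sense of the bullet's angular momentum as positive, L_{bullet} = m v R = (0.0280)(209)(0.352) = 2.060 kg·m²/s.
L_i = −I_p ω_p + m v R = −(0.1958)(5.29) + 2.060 = 1.024 kg·m²/s.
After sticking, I_f = I_p + m R² = 0.1958 + (0.0280)(0.352)² = 0.1992 kg·m².
ω_f = L_i / I_f = 1.024 / 0.1992 = 5.141 rad/s.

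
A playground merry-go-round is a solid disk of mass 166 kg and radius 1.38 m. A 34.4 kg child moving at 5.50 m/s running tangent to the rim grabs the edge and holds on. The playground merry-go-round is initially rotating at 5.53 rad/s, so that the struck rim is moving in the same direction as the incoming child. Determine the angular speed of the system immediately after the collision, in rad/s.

|ω_f| ≈ 5.08 rad/s

The axle reaction passes through the axle and exerts no torque about it; angular momentum about the axle is conserved through the impact.
I_p = ½(166)(1.38)² = 158.1 kg·m². Taking the sense of the child's angular momentum as positive, L_{child} = m v R = (34.4)(5.50)(1.38) = 261.1 kg·m²/s.
L_i = +I_p ω_p + m v R = +(158.1)(5.53) + 261.1 = 1135 kg·m²/s.
After sticking, I_f = I_p + m R² = 158.1 + (34.4)(1.38)² = 223.6 kg·m².
ω_f = L_i / I_f = 1135 / 223.6 = 5.077 rad/s.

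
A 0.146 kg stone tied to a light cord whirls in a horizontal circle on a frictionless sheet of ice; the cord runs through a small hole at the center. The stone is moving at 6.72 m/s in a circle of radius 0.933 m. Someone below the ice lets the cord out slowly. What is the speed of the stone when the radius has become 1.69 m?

Central (radial) force ⇒ zero torque about the center ⇒ m v r is constant.
v₂ = v₁ r₁ / r₂ = (6.72)(0.933) / (1.69) = 3.710 m/s.

v₂ ≈ 3.71 m/s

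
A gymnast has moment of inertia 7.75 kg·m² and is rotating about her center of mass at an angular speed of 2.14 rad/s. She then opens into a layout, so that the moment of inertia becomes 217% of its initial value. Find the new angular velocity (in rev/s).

ω₂ ≈ 0.157 rev/s

Angular momentum about the spin axis is conserved since the torque about it is zero.
I₂ = 2.17 × 7.75 = 16.82 kg·m².
ω₂ = I₁ω₁ / I₂ = (7.750)(2.14 rad/s) / (16.82) = 0.9862 rad/s = 0.1570 rev/s.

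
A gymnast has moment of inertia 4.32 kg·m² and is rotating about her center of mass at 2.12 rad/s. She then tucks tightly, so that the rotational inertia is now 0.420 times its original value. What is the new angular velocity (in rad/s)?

ω₂ ≈ 5.05 rad/s

With no external torque about the axis, L is conserved: I₁ω₁ = I₂ω₂.
I₂ = 0.420 × 4.32 = 1.814 kg·m².
ω₂ = I₁ω₁ / I₂ = (4.320)(2.12 rad/s) / (1.814) = 5.048 rad/s.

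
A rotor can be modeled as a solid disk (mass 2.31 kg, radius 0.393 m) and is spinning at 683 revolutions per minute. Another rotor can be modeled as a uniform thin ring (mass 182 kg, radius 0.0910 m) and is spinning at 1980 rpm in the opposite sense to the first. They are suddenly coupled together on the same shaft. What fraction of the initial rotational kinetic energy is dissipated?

fraction ≈ 0.189

The coupling torques are internal; angular momentum about the shared axis is conserved.
Moments of inertia: I_A = ½(2.31)(0.393)² = 0.1784 kg·m²; I_B = (182)(0.0910)² = 1.507 kg·m².
Taking A's sense as positive: L = (0.1784)(683) − (1.507)(1980) = -2862 kg·m²·rpm.
Combined I = 0.1784 + 1.507 = 1.686 kg·m².
ω_f = L / I = -2862 / 1.686 = -1698 rpm.
KE_i = ½ΣIω² = 32850 J; KE_f = ½(1.686)(177.8)² = 26650 J.
Fraction dissipated = (KE_i − KE_f)/KE_i = 0.1888.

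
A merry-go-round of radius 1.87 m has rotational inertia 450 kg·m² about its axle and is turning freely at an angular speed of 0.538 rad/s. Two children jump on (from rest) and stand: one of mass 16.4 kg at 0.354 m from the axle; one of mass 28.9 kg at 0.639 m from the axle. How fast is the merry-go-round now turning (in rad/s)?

ω_f ≈ 0.522 rad/s

The added mass arrives with no angular momentum about the axle, and any external torque about the axle is negligible, so the system's angular momentum is conserved.
Added inertia Σmr² = (16.4)(0.354)² + (28.9)(0.639)² = 13.86 kg·m²; I_f = 450.0 + 13.86 = 463.9 kg·m².
ω_f = I_p ω_i / I_f = (450.0)(0.538) / 463.9 = 0.5219 rad/s.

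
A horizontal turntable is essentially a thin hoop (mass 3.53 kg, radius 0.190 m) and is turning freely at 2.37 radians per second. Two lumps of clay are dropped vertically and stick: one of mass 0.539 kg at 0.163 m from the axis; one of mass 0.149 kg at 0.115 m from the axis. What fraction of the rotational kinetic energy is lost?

fraction ≈ 0.113

No external torque acts about the axis; L_before = L_after.
I_p = (3.53)(0.190)² = 0.1274 kg·m².
Added inertia Σmr² = (0.539)(0.163)² + (0.149)(0.115)² = 0.01629 kg·m²; I_f = 0.1274 + 0.01629 = 0.1437 kg·m².
ω_f = I_p ω_i / I_f = (0.1274)(2.37) / 0.1437 = 2.101 rad/s.
KE_i = ½(0.1274)(2.370 rad/s)² = 0.3579 J; KE_f = ½(0.1437)(2.101)² = 0.3173 J.
Fraction lost = 0.1134.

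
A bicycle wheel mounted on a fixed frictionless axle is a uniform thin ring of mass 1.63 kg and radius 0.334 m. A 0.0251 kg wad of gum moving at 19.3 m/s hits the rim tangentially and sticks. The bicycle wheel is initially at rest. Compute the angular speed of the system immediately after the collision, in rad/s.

The axle reaction passes through the axle and exerts no torque about it; angular momentum about the axle is conserved through the impact.
I_p = (1.63)(0.334)² = 0.1818 kg·m². Taking the sense of the wad of gum's angular momentum as positive, L_{wad} = m v R = (0.0251)(19.3)(0.334) = 0.1618 kg·m²/s.
L_i = 0 + 0.1618 = 0.1618 kg·m²/s.
After sticking, I_f = I_p + m R² = 0.1818 + (0.0251)(0.334)² = 0.1846 kg·m².
ω_f = L_i / I_f = 0.1618 / 0.1846 = 0.8763 rad/s.

|ω_f| ≈ 0.876 rad/s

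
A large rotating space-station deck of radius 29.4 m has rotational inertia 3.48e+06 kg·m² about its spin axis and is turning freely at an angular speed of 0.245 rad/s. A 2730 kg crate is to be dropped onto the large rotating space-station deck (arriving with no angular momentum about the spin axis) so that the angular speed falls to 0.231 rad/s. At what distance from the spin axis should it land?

No external torque acts about the spin axis; L_before = L_after.
I_p ω_i = (I_p + m r²) ω_f ⇒ m r² = I_p(ω_i/ω_f − 1) = 3.480e+06(0.245/0.231 − 1) = 2.109e+05 kg·m².
r = √(2.109e+05/2730) = 8.790 m.

r ≈ 8.79 m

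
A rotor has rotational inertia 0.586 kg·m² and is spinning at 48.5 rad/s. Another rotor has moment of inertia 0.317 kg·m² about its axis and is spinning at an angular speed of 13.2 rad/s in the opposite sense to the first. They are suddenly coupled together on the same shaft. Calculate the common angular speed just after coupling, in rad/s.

No external torque acts about the common axis, so total angular momentum is conserved.
Taking A's sense as positive: L = (0.5860)(48.5) − (0.3170)(13.2) = 24.24 kg·m²·rad/s.
Combined I = 0.5860 + 0.3170 = 0.9030 kg·m².
ω_f = L / I = 24.24 / 0.9030 = 26.84 rad/s.

|ω_f| ≈ 26.8 rad/s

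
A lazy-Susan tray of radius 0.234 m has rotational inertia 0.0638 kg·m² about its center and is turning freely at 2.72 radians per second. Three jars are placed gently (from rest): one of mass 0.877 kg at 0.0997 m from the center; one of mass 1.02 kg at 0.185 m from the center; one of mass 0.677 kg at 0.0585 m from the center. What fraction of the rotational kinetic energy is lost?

The added mass arrives with no angular momentum about the center, and any external torque about the center is negligible, so the system's angular momentum is conserved.
Added inertia Σmr² = (0.877)(0.0997)² + (1.02)(0.185)² + (0.677)(0.0585)² = 0.04594 kg·m²; I_f = 0.06380 + 0.04594 = 0.1097 kg·m².
ω_f = I_p ω_i / I_f = (0.06380)(2.72) / 0.1097 = 1.581 rad/s.
KE_i = ½(0.06380)(2.720 rad/s)² = 0.2360 J; KE_f = ½(0.1097)(1.581)² = 0.1372 J.
Fraction lost = 0.4186.

fraction ≈ 0.419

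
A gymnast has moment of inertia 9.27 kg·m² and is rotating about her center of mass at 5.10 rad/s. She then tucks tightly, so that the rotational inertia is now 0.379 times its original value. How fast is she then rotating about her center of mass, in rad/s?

No external torque acts about the spin axis, so angular momentum is conserved.
I₂ = 0.379 × 9.27 = 3.513 kg·m².
ω₂ = I₁ω₁ / I₂ = (9.270)(5.10 rad/s) / (3.513) = 13.46 rad/s.

ω₂ ≈ 13.5 rad/s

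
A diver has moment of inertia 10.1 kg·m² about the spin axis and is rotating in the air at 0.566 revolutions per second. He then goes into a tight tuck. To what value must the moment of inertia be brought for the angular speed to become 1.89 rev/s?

Angular momentum about the spin axis is conserved since the torque about it is zero.
I₂ = I₁ω₁ / ω₂ = (10.1)(0.566) / (1.89) = 3.025 kg·m².

I₂ ≈ 3.02 kg·m²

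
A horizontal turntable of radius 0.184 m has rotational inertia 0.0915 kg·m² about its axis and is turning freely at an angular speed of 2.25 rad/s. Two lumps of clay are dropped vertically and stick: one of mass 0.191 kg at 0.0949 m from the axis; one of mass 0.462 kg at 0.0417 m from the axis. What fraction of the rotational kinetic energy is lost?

The added mass arrives with no angular momentum about the axis, and any external torque about the axis is negligible, so the system's angular momentum is conserved.
Added inertia Σmr² = (0.191)(0.0949)² + (0.462)(0.0417)² = 0.002524 kg·m²; I_f = 0.09150 + 0.002524 = 0.09402 kg·m².
ω_f = I_p ω_i / I_f = (0.09150)(2.25) / 0.09402 = 2.190 rad/s.
KE_i = ½(0.09150)(2.250 rad/s)² = 0.2316 J; KE_f = ½(0.09402)(2.190)² = 0.2254 J.
Fraction lost = 0.02684.

fraction ≈ 0.0268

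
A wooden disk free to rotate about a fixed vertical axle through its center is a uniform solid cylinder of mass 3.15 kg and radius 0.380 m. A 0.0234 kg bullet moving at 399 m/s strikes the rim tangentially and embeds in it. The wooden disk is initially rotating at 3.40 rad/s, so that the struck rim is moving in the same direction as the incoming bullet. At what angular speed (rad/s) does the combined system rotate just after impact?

About the axle the impulsive forces during the collision are internal, so angular momentum about that axis is conserved.
I_p = ½(3.15)(0.380)² = 0.2274 kg·m². Taking the sense of the bullet's angular momentum as positive, L_{bullet} = m v R = (0.0234)(399)(0.380) = 3.548 kg·m²/s.
L_i = +I_p ω_p + m v R = +(0.2274)(3.40) + 3.548 = 4.321 kg·m²/s.
After sticking, I_f = I_p + m R² = 0.2274 + (0.0234)(0.380)² = 0.2308 kg·m².
ω_f = L_i / I_f = 4.321 / 0.2308 = 18.72 rad/s.

|ω_f| ≈ 18.7 rad/s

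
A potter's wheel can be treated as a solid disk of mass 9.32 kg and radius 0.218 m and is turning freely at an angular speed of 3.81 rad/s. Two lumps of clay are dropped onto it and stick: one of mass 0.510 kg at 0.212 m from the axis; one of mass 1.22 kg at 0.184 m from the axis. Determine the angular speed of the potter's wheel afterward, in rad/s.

ω_f ≈ 2.95 rad/s

No external torque acts about the axis; L_before = L_after.
I_p = ½(9.32)(0.218)² = 0.2215 kg·m².
Added inertia Σmr² = (0.510)(0.212)² + (1.22)(0.184)² = 0.06423 kg·m²; I_f = 0.2215 + 0.06423 = 0.2857 kg·m².
ω_f = I_p ω_i / I_f = (0.2215)(3.81) / 0.2857 = 2.953 rad/s.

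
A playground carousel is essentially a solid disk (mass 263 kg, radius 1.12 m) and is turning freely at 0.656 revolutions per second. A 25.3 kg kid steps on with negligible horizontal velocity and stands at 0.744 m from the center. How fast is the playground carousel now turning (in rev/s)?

ω_f ≈ 0.605 rev/s

No external torque acts about the center; L_before = L_after.
I_p = ½(263)(1.12)² = 165.0 kg·m².
Added inertia Σmr² = (25.3)(0.744)² = 14.00 kg·m²; I_f = 165.0 + 14.00 = 179.0 kg·m².
ω_f = I_p ω_i / I_f = (165.0)(0.656) / 179.0 = 0.6047 rev/s.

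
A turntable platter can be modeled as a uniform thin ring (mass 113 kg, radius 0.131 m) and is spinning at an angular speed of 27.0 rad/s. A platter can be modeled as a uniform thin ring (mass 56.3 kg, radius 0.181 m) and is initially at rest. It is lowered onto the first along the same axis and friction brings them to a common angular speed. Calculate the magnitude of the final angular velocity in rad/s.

The coupling torques are internal; angular momentum about the shared axis is conserved.
Moments of inertia: I_A = (113)(0.131)² = 1.939 kg·m²; I_B = (56.3)(0.181)² = 1.844 kg·m².
Taking A's sense as positive: L = (1.939)(27.0) = 52.36 kg·m²·rad/s.
Combined I = 1.939 + 1.844 = 3.784 kg·m².
ω_f = L / I = 52.36 / 3.784 = 13.84 rad/s.

|ω_f| ≈ 13.8 rad/s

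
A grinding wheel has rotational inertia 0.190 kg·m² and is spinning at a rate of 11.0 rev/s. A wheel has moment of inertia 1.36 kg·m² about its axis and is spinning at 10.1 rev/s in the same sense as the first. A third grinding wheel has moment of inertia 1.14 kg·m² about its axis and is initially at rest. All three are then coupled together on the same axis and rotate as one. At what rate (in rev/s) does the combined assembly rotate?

|ω_f| ≈ 5.88 rev/s

No external torque acts about the common axis, so total angular momentum is conserved.
Taking A's sense as positive: L = (0.1900)(11.0) + (1.360)(10.1) = 15.83 kg·m²·rev/s.
Combined I = 0.1900 + 1.360 + 1.140 = 2.690 kg·m².
ω_f = L / I = 15.83 / 2.690 = 5.883 rev/s.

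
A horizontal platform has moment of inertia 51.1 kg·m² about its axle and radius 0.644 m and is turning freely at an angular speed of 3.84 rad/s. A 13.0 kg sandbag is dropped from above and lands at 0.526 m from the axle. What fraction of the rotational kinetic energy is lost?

fraction ≈ 0.0658

The added mass arrives with no angular momentum about the axle, and any external torque about the axle is negligible, so the system's angular momentum is conserved.
Added inertia Σmr² = (13.0)(0.526)² = 3.597 kg·m²; I_f = 51.10 + 3.597 = 54.70 kg·m².
ω_f = I_p ω_i / I_f = (51.10)(3.84) / 54.70 = 3.587 rad/s.
KE_i = ½(51.10)(3.840 rad/s)² = 376.8 J; KE_f = ½(54.70)(3.587)² = 352.0 J.
Fraction lost = 0.06576.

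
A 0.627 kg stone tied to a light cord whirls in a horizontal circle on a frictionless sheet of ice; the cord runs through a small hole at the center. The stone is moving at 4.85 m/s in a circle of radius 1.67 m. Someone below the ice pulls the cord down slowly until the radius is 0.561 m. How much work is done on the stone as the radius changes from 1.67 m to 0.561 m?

The only horizontal force on the mass is along the cord (radial), so it exerts no torque about the hole and angular momentum m v r is conserved.
v₂ = v₁ r₁ / r₂ = (4.85)(1.67) / (0.561) = 14.44 m/s.
W = ΔKE = ½m(v₂² − v₁²) = 57.97 J.

W ≈ 58.0 J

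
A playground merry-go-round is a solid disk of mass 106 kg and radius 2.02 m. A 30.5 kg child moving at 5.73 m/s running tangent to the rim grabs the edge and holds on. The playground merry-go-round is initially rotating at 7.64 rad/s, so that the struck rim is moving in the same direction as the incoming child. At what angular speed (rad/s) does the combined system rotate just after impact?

The axle reaction passes through the axle and exerts no torque about it; angular momentum about the axle is conserved through the impact.
I_p = ½(106)(2.02)² = 216.3 kg·m². Taking the sense of the child's angular momentum as positive, L_{child} = m v R = (30.5)(5.73)(2.02) = 353.0 kg·m²/s.
L_i = +I_p ω_p + m v R = +(216.3)(7.64) + 353.0 = 2005 kg·m²/s.
After sticking, I_f = I_p + m R² = 216.3 + (30.5)(2.02)² = 340.7 kg·m².
ω_f = L_i / I_f = 2005 / 340.7 = 5.885 rad/s.

|ω_f| ≈ 5.89 rad/s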